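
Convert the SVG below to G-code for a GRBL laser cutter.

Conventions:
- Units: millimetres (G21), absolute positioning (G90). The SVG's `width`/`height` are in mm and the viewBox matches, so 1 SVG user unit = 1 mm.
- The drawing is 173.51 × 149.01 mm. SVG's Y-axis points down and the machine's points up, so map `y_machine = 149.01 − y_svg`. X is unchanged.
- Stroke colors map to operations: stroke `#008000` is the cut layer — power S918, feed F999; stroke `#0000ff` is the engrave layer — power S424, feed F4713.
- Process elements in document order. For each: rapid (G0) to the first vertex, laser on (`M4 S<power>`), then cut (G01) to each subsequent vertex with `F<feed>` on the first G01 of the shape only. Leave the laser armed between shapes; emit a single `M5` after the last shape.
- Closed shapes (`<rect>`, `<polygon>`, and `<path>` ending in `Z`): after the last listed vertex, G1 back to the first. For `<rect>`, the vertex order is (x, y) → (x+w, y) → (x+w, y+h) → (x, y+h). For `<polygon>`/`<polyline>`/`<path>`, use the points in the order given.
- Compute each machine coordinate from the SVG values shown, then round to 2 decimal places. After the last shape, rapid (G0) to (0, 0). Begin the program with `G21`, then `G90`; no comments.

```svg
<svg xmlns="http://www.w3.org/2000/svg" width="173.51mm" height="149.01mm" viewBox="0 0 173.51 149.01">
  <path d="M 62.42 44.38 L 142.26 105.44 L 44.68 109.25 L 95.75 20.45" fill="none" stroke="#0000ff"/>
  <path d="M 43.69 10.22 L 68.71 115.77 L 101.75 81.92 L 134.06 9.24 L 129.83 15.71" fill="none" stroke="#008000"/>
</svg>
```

viewBox `0 0 173.51 149.01` with mm width/height → 1 unit = 1 mm. Flip: y_m = 149.01 − y_svg.

**Shape 1** — `<path>` open polyline, stroke `#0000ff` → engrave (S424, F4713). Machine vertices: (62.42,104.63) → (142.26,43.57) → (44.68,39.76) → (95.75,128.56). Open path.

**Shape 2** — `<path>` open polyline, stroke `#008000` → cut (S918, F999). Machine vertices: (43.69,138.79) → (68.71,33.24) → (101.75,67.09) → (134.06,139.77) → (129.83,133.30). Open path.

G21
G90
G0 X62.42 Y104.63
M4 S424
G01 X142.26 Y43.57 F4713
G01 X44.68 Y39.76
G01 X95.75 Y128.56
G0 X43.69 Y138.79
M4 S918
G01 X68.71 Y33.24 F999
G01 X101.75 Y67.09
G01 X134.06 Y139.77
G01 X129.83 Y133.30
M5
G0 X0.00 Y0.00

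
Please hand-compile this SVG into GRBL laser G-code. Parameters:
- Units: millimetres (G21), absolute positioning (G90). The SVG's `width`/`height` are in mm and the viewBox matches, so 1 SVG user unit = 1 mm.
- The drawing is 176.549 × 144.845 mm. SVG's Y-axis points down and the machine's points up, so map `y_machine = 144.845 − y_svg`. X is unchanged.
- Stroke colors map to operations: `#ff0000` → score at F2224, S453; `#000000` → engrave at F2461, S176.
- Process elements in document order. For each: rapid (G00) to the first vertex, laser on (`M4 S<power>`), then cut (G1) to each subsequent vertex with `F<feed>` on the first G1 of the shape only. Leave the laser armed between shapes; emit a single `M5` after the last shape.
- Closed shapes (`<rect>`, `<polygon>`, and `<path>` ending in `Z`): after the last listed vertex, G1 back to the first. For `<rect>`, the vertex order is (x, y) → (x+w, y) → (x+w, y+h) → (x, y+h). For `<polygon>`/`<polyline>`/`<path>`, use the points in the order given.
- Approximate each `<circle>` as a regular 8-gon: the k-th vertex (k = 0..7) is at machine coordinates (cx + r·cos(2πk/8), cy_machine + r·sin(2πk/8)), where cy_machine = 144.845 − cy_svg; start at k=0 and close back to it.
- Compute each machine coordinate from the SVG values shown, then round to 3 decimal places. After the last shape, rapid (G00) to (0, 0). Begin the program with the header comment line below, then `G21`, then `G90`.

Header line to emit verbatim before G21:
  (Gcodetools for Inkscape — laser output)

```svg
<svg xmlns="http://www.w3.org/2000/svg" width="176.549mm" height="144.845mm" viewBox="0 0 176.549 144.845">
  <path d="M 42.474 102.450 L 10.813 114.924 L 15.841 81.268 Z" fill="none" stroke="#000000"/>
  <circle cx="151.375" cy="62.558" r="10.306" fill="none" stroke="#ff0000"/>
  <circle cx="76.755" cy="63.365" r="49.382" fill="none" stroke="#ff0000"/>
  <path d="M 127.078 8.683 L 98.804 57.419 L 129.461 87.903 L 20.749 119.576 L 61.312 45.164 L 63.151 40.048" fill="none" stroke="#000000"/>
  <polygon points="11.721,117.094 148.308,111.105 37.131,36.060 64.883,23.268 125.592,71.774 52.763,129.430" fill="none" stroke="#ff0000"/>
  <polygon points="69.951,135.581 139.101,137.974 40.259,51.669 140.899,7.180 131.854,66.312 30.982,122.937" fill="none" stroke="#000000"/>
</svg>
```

(Gcodetools for Inkscape — laser output)
G21
G90
G00 X42.474 Y42.395
M4 S176
G1 X10.813 Y29.921 F2461
G1 X15.841 Y63.577
G1 X42.474 Y42.395
G00 X161.681 Y82.287
M4 S453
G1 X158.662 Y89.574 F2224
G1 X151.375 Y92.593
G1 X144.088 Y89.574
G1 X141.069 Y82.287
G1 X144.088 Y75.000
G1 X151.375 Y71.981
G1 X158.662 Y75.000
G1 X161.681 Y82.287
G00 X126.137 Y81.480
M4 S453
G1 X111.673 Y116.398 F2224
G1 X76.755 Y130.862
G1 X41.837 Y116.398
G1 X27.373 Y81.480
G1 X41.837 Y46.562
G1 X76.755 Y32.098
G1 X111.673 Y46.562
G1 X126.137 Y81.480
G00 X127.078 Y136.162
M4 S176
G1 X98.804 Y87.426 F2461
G1 X129.461 Y56.942
G1 X20.749 Y25.269
G1 X61.312 Y99.681
G1 X63.151 Y104.797
G00 X11.721 Y27.751
M4 S453
G1 X148.308 Y33.740 F2224
G1 X37.131 Y108.785
G1 X64.883 Y121.577
G1 X125.592 Y73.071
G1 X52.763 Y15.415
G1 X11.721 Y27.751
G00 X69.951 Y9.264
M4 S176
G1 X139.101 Y6.871 F2461
G1 X40.259 Y93.176
G1 X140.899 Y137.665
G1 X131.854 Y78.533
G1 X30.982 Y21.908
G1 X69.951 Y9.264
M5
G00 X0.000 Y0.000

viewBox `0 0 176.549 144.845` with mm width/height → 1 unit = 1 mm. Flip: y_m = 144.845 − y_svg.

**Shape 1** — `<path>` regular polygon, stroke `#000000` → engrave (S176, F2461). Machine vertices: (42.474,42.395) → (10.813,29.921) → (15.841,63.577) → (42.474,42.395). Closed: final G1 returns to the first vertex.

**Shape 2** — `<circle>` circle, stroke `#ff0000` → score (S453, F2224). Machine vertices: (161.681,82.287) → (158.662,89.574) → (151.375,92.593) → (144.088,89.574) → (141.069,82.287) → (144.088,75.000) → (151.375,71.981) → (158.662,75.000) → (161.681,82.287). Closed: final G1 returns to the first vertex.

**Shape 3** — `<circle>` circle, stroke `#ff0000` → score (S453, F2224). Machine vertices: (126.137,81.480) → (111.673,116.398) → (76.755,130.862) → (41.837,116.398) → (27.373,81.480) → (41.837,46.562) → (76.755,32.098) → (111.673,46.562) → (126.137,81.480). Closed: final G1 returns to the first vertex.

**Shape 4** — `<path>` open polyline, stroke `#000000` → engrave (S176, F2461). Machine vertices: (127.078,136.162) → (98.804,87.426) → (129.461,56.942) → (20.749,25.269) → (61.312,99.681) → (63.151,104.797). Open path.

**Shape 5** — `<polygon>` closed polygon, stroke `#ff0000` → score (S453, F2224). Machine vertices: (11.721,27.751) → (148.308,33.740) → (37.131,108.785) → (64.883,121.577) → (125.592,73.071) → (52.763,15.415) → (11.721,27.751). Closed: final G1 returns to the first vertex.

**Shape 6** — `<polygon>` closed polygon, stroke `#000000` → engrave (S176, F2461). Machine vertices: (69.951,9.264) → (139.101,6.871) → (40.259,93.176) → (140.899,137.665) → (131.854,78.533) → (30.982,21.908) → (69.951,9.264). Closed: final G1 returns to the first vertex.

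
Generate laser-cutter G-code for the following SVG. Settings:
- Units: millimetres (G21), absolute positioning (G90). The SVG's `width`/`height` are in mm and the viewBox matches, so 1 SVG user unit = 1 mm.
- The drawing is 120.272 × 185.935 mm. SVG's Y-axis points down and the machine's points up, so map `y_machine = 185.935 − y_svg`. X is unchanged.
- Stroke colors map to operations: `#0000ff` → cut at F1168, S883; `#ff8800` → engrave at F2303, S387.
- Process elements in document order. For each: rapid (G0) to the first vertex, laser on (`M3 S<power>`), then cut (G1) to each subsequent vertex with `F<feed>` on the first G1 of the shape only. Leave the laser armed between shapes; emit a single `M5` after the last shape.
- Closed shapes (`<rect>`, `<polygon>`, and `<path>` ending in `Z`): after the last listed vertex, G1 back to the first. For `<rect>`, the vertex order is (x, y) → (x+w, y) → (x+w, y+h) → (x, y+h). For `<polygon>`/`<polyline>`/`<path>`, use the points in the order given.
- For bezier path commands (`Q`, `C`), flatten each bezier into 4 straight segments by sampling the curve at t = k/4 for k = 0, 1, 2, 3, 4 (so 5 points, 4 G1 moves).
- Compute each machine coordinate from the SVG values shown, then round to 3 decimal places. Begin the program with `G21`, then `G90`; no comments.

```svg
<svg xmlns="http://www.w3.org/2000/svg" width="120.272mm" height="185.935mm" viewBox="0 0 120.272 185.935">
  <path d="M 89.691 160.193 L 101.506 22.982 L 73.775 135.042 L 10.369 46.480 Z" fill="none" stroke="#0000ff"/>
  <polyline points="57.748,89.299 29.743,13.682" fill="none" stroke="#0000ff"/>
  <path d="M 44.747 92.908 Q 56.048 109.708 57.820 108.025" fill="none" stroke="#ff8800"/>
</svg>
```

G21
G90
G0 X89.691 Y25.742
M3 S883
G1 X101.506 Y162.953 F1168
G1 X73.775 Y50.893
G1 X10.369 Y139.455
G1 X89.691 Y25.742
G0 X57.748 Y96.636
M3 S883
G1 X29.743 Y172.253 F1168
G0 X44.747 Y93.027
M3 S387
G1 X49.802 Y85.782 F2303
G1 X53.666 Y80.848
G1 X56.338 Y78.224
G1 X57.820 Y77.910
M5

viewBox `0 0 120.272 185.935` with mm width/height → 1 unit = 1 mm. Flip: y_m = 185.935 − y_svg.

**Shape 1** — `<path>` closed polygon, stroke `#0000ff` → cut (S883, F1168). Machine vertices: (89.691,25.742) → (101.506,162.953) → (73.775,50.893) → (10.369,139.455) → (89.691,25.742). Closed: final G1 returns to the first vertex.

**Shape 2** — `<polyline>` line segment, stroke `#0000ff` → cut (S883, F1168). Machine vertices: (57.748,96.636) → (29.743,172.253). Open path.

**Shape 3** — `<path>` quadratic bezier, stroke `#ff8800` → engrave (S387, F2303). Control points (SVG): P0=(44.747,92.908), P1=(56.048,109.708), P2=(57.820,108.025); sampled at t=k/4. Machine vertices: (44.747,93.027) → (49.802,85.782) → (53.666,80.848) → (56.338,78.224) → (57.820,77.910). Open path.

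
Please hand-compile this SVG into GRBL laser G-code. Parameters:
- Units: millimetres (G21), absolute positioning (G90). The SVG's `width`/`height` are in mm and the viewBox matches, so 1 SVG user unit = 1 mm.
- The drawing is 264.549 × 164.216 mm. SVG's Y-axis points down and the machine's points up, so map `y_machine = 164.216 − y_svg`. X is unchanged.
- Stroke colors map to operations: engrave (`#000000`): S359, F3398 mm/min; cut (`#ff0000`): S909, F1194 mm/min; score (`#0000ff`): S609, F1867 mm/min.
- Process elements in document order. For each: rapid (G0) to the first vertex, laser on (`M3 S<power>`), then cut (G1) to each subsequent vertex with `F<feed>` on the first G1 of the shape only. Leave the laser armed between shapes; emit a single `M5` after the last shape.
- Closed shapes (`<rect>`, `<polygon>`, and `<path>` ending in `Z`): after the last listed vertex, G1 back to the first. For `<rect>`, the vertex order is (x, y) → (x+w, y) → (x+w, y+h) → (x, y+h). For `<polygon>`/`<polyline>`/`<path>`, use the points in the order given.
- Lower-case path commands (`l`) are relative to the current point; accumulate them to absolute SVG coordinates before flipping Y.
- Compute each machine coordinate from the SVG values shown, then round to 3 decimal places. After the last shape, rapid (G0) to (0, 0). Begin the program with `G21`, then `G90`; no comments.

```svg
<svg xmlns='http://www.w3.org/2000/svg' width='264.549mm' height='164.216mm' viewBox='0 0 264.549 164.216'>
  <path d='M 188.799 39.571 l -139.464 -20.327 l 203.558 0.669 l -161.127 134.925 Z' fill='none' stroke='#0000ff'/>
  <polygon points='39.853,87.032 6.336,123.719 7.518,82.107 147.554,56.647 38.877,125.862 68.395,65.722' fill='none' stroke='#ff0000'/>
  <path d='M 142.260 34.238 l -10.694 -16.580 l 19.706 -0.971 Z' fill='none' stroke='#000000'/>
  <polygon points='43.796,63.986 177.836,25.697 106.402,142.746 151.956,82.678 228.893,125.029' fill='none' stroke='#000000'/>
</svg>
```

G21
G90
G0 X188.799 Y124.645
M3 S609
G1 X49.335 Y144.972 F1867
G1 X252.893 Y144.303
G1 X91.766 Y9.378
G1 X188.799 Y124.645
G0 X39.853 Y77.184
M3 S909
G1 X6.336 Y40.497 F1194
G1 X7.518 Y82.109
G1 X147.554 Y107.569
G1 X38.877 Y38.354
G1 X68.395 Y98.494
G1 X39.853 Y77.184
G0 X142.260 Y129.978
M3 S359
G1 X131.566 Y146.558 F3398
G1 X151.272 Y147.529
G1 X142.260 Y129.978
G0 X43.796 Y100.230
M3 S359
G1 X177.836 Y138.519 F3398
G1 X106.402 Y21.470
G1 X151.956 Y81.538
G1 X228.893 Y39.187
G1 X43.796 Y100.230
M5
G0 X0.000 Y0.000

1 u = 1 mm; y_m = 164.216 − y.

[1] `<path>` closed polygon, #0000ff→score S609 F1867: (188.799,124.645) → (49.335,144.972) → (252.893,144.303) → (91.766,9.378) → (188.799,124.645) (closed)

[2] `<polygon>` closed polygon, #ff0000→cut S909 F1194: (39.853,77.184) → (6.336,40.497) → (7.518,82.109) → (147.554,107.569) → (38.877,38.354) → (68.395,98.494) → (39.853,77.184) (closed)

[3] `<path>` regular polygon, #000000→engrave S359 F3398: (142.260,129.978) → (131.566,146.558) → (151.272,147.529) → (142.260,129.978) (closed)

[4] `<polygon>` closed polygon, #000000→engrave S359 F3398: (43.796,100.230) → (177.836,138.519) → (106.402,21.470) → (151.956,81.538) → (228.893,39.187) → (43.796,100.230) (closed)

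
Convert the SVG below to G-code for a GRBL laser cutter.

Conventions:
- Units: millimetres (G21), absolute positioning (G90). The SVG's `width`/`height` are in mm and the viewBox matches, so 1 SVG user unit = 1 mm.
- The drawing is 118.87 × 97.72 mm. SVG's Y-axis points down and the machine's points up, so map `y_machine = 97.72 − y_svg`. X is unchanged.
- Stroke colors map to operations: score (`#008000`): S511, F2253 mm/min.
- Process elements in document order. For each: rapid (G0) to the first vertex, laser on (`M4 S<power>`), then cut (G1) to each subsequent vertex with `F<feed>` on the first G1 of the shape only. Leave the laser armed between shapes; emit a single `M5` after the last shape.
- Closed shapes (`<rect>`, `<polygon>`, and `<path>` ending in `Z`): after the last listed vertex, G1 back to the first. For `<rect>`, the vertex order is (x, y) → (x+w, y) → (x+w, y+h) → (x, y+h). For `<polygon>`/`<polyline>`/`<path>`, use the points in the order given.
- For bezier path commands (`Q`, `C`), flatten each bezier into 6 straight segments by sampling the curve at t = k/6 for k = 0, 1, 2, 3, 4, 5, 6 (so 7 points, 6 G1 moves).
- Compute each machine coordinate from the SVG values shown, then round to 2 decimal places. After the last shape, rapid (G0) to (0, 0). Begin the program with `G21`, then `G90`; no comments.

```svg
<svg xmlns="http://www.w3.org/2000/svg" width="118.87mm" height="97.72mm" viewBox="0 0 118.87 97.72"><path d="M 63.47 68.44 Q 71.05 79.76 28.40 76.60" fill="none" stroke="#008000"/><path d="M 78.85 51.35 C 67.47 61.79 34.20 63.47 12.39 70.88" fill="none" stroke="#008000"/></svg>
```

G21
G90
G0 X63.47 Y29.28
M4 S511
G1 X64.60 Y25.91 F2253
G1 X62.94 Y23.34
G1 X58.49 Y21.58
G1 X51.25 Y20.62
G1 X41.22 Y20.47
G1 X28.40 Y21.12
G0 X78.85 Y46.37
M4 S511
G1 X71.49 Y41.81 F2253
G1 X61.41 Y38.31
G1 X49.53 Y35.47
G1 X36.78 Y32.88
G1 X24.10 Y30.13
G1 X12.39 Y26.84
M5
G0 X0.00 Y0.00

viewBox `0 0 118.87 97.72` with mm width/height → 1 unit = 1 mm. Flip: y_m = 97.72 − y_svg.

**Shape 1** — `<path>` quadratic bezier, stroke `#008000` → score (S511, F2253). Control points (SVG): P0=(63.47,68.44), P1=(71.05,79.76), P2=(28.40,76.60); sampled at t=k/6. Machine vertices: (63.47,29.28) → (64.60,25.91) → (62.94,23.34) → (58.49,21.58) → (51.25,20.62) → (41.22,20.47) → (28.40,21.12). Open path.

**Shape 2** — `<path>` cubic bezier, stroke `#008000` → score (S511, F2253). Control points (SVG): P0=(78.85,51.35), P1=(67.47,61.79), P2=(34.20,63.47), P3=(12.39,70.88); sampled at t=k/6. Machine vertices: (78.85,46.37) → (71.49,41.81) → (61.41,38.31) → (49.53,35.47) → (36.78,32.88) → (24.10,30.13) → (12.39,26.84). Open path.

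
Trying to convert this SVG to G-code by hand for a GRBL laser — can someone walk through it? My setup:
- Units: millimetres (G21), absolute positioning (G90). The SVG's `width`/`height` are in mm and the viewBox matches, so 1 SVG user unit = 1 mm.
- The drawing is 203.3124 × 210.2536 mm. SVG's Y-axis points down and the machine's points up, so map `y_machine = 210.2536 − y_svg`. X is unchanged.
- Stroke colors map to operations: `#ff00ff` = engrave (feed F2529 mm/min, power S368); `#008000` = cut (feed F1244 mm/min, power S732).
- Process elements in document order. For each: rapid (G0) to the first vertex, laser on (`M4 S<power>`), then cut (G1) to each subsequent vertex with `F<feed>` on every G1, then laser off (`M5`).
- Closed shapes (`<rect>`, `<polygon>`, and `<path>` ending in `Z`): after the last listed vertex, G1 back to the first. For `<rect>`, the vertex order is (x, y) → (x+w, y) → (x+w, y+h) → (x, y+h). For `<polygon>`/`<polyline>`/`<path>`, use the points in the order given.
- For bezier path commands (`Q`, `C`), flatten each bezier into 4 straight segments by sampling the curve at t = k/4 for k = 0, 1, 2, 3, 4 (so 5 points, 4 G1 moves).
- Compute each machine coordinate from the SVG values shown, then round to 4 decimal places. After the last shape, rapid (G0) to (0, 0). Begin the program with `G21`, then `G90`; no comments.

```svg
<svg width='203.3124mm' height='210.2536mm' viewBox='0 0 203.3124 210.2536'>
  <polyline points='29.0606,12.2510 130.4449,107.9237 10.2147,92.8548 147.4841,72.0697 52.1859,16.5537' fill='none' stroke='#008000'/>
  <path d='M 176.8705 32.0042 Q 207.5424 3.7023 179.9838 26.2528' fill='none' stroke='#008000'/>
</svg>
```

Since the viewBox matches the mm dimensions, user units are millimetres directly. The only transform is the Y-flip y_m = 210.2536 − y_svg.

Shape 1 is a open polyline drawn with `<polyline>`. Its stroke #008000 means cut at S732, F1244. After flipping Y the toolpath is (29.0606,198.0026) → (130.4449,102.3299) → (10.2147,117.3988) → (147.4841,138.1839) → (52.1859,193.6999).

Shape 2 is a quadratic bezier drawn with `<path>`. Its stroke #008000 means cut at S732, F1244. After flipping Y the toolpath is (176.8705,178.2494) → (188.5670,189.2221) → (192.9848,193.8382) → (190.1237,192.0978) → (179.9838,184.0008).

G21
G90
G0 X29.0606 Y198.0026
M4 S732
G1 X130.4449 Y102.3299 F1244
G1 X10.2147 Y117.3988 F1244
G1 X147.4841 Y138.1839 F1244
G1 X52.1859 Y193.6999 F1244
M5
G0 X176.8705 Y178.2494
M4 S732
G1 X188.5670 Y189.2221 F1244
G1 X192.9848 Y193.8382 F1244
G1 X190.1237 Y192.0978 F1244
G1 X179.9838 Y184.0008 F1244
M5
G0 X0.0000 Y0.0000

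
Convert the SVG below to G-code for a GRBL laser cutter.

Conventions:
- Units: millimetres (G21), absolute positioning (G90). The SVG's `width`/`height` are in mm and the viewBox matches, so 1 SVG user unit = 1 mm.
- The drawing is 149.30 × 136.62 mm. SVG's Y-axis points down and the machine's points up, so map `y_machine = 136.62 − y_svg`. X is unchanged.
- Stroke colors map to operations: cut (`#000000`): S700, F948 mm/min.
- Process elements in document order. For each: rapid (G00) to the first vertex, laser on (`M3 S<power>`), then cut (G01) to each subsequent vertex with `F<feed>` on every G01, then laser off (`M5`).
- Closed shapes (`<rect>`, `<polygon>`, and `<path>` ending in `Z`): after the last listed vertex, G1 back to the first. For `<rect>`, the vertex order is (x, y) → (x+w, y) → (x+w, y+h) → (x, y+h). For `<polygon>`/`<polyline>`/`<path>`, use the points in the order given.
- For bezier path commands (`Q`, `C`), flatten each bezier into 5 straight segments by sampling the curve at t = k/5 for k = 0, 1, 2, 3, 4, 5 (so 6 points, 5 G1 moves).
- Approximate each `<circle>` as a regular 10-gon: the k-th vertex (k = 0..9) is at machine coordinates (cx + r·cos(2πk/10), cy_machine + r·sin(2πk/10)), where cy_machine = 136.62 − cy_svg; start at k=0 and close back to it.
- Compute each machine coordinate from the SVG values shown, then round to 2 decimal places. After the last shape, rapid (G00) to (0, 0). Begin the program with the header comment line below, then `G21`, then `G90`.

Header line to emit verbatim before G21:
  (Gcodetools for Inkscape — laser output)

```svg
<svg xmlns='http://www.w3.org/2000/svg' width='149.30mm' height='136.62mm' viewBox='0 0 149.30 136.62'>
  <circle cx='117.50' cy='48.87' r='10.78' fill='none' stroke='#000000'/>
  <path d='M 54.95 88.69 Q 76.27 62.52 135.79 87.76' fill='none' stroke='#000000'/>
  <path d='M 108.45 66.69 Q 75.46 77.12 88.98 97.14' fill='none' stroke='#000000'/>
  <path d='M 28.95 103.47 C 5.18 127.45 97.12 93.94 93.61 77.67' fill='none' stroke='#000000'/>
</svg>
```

1 u = 1 mm; y_m = 136.62 − y.

[1] `<circle>` circle, #000000→cut S700 F948: (128.28,87.75) → (126.22,94.09) → (120.83,98.00) → (114.17,98.00) → (108.78,94.09) → (106.72,87.75) → (108.78,81.41) → (114.17,77.50) → (120.83,77.50) → (126.22,81.41) → (128.28,87.75) (closed)

[2] `<path>` quadratic bezier, #000000→cut S700 F948: (54.95,47.93) → (65.01,56.34) → (78.12,60.64) → (94.29,60.83) → (113.51,56.90) → (135.79,48.86)

[3] `<path>` quadratic bezier, #000000→cut S700 F948: (108.45,69.93) → (97.11,65.37) → (89.50,60.05) → (85.61,53.96) → (85.43,47.10) → (88.98,39.48)

[4] `<path>` cubic bezier, #000000→cut S700 F948: (28.95,33.15) → (26.88,25.06) → (42.45,27.19) → (65.52,35.93) → (85.95,47.72) → (93.61,58.95)

(Gcodetools for Inkscape — laser output)
G21
G90
G00 X128.28 Y87.75
M3 S700
G01 X126.22 Y94.09 F948
G01 X120.83 Y98.00 F948
G01 X114.17 Y98.00 F948
G01 X108.78 Y94.09 F948
G01 X106.72 Y87.75 F948
G01 X108.78 Y81.41 F948
G01 X114.17 Y77.50 F948
G01 X120.83 Y77.50 F948
G01 X126.22 Y81.41 F948
G01 X128.28 Y87.75 F948
M5
G00 X54.95 Y47.93
M3 S700
G01 X65.01 Y56.34 F948
G01 X78.12 Y60.64 F948
G01 X94.29 Y60.83 F948
G01 X113.51 Y56.90 F948
G01 X135.79 Y48.86 F948
M5
G00 X108.45 Y69.93
M3 S700
G01 X97.11 Y65.37 F948
G01 X89.50 Y60.05 F948
G01 X85.61 Y53.96 F948
G01 X85.43 Y47.10 F948
G01 X88.98 Y39.48 F948
M5
G00 X28.95 Y33.15
M3 S700
G01 X26.88 Y25.06 F948
G01 X42.45 Y27.19 F948
G01 X65.52 Y35.93 F948
G01 X85.95 Y47.72 F948
G01 X93.61 Y58.95 F948
M5
G00 X0.00 Y0.00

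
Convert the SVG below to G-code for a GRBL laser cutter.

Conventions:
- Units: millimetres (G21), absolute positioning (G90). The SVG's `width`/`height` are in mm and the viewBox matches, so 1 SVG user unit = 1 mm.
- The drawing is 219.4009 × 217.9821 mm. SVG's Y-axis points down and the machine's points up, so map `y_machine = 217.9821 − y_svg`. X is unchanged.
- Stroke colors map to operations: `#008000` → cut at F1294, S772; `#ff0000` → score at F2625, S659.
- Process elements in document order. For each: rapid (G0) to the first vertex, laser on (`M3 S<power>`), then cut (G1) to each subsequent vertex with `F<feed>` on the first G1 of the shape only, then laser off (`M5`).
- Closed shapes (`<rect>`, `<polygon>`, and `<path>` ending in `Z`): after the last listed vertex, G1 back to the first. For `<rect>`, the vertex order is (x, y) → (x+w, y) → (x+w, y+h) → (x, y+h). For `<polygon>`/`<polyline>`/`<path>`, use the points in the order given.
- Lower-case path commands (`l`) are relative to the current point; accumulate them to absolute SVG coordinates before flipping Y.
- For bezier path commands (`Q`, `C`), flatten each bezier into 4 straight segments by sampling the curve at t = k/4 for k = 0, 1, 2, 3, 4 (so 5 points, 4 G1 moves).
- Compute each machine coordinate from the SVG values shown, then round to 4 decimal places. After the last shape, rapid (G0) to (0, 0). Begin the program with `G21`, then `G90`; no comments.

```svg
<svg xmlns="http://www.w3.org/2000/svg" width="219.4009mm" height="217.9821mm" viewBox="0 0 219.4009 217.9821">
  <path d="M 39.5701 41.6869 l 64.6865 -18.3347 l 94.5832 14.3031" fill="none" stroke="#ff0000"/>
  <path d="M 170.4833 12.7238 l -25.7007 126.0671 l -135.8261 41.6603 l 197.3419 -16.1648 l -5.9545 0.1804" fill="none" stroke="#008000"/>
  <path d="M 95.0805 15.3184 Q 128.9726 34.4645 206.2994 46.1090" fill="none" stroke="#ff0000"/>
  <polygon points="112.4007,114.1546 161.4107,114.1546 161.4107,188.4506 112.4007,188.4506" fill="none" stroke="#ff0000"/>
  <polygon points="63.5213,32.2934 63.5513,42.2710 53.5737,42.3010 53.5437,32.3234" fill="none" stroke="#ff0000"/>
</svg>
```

1 u = 1 mm; y_m = 217.9821 − y.

[1] `<path>` open polyline, #ff0000→score S659 F2625: (39.5701,176.2952) → (104.2566,194.6299) → (198.8398,180.3268)

[2] `<path>` open polyline, #008000→cut S772 F1294: (170.4833,205.2583) → (144.7826,79.1912) → (8.9565,37.5309) → (206.2984,53.6957) → (200.3439,53.5153)

[3] `<path>` quadratic bezier, #ff0000→score S659 F2625: (95.0805,202.6637) → (114.7412,193.5595) → (139.8313,185.3930) → (170.3507,178.1642) → (206.2994,171.8731)

[4] `<polygon>` rectangle, #ff0000→score S659 F2625: (112.4007,103.8275) → (161.4107,103.8275) → (161.4107,29.5315) → (112.4007,29.5315) → (112.4007,103.8275) (closed)

[5] `<polygon>` regular polygon, #ff0000→score S659 F2625: (63.5213,185.6887) → (63.5513,175.7111) → (53.5737,175.6811) → (53.5437,185.6587) → (63.5213,185.6887) (closed)

G21
G90
G0 X39.5701 Y176.2952
M3 S659
G1 X104.2566 Y194.6299 F2625
G1 X198.8398 Y180.3268
M5
G0 X170.4833 Y205.2583
M3 S772
G1 X144.7826 Y79.1912 F1294
G1 X8.9565 Y37.5309
G1 X206.2984 Y53.6957
G1 X200.3439 Y53.5153
M5
G0 X95.0805 Y202.6637
M3 S659
G1 X114.7412 Y193.5595 F2625
G1 X139.8313 Y185.3930
G1 X170.3507 Y178.1642
G1 X206.2994 Y171.8731
M5
G0 X112.4007 Y103.8275
M3 S659
G1 X161.4107 Y103.8275 F2625
G1 X161.4107 Y29.5315
G1 X112.4007 Y29.5315
G1 X112.4007 Y103.8275
M5
G0 X63.5213 Y185.6887
M3 S659
G1 X63.5513 Y175.7111 F2625
G1 X53.5737 Y175.6811
G1 X53.5437 Y185.6587
G1 X63.5213 Y185.6887
M5
G0 X0.0000 Y0.0000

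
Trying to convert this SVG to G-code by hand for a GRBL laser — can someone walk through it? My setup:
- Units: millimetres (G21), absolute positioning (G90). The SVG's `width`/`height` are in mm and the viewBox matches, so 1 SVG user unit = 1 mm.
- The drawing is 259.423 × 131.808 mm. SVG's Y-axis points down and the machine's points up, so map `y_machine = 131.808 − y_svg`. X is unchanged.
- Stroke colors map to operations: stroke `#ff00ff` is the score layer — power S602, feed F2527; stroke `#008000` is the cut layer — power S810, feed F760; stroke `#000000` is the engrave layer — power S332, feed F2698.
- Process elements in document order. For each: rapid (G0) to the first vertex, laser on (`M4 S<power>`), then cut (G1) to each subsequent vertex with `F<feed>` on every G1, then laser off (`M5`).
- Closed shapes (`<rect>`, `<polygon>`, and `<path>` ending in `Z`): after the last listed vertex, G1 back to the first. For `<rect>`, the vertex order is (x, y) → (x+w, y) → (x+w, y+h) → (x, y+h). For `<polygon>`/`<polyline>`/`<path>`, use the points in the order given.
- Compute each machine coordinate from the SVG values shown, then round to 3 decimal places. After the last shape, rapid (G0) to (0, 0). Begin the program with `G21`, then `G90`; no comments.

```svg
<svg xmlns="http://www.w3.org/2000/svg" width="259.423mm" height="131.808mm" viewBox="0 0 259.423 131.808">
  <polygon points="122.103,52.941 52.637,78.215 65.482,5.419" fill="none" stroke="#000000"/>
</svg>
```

Since the viewBox matches the mm dimensions, user units are millimetres directly. The only transform is the Y-flip y_m = 131.808 − y_svg.

Shape 1 is a regular polygon drawn with `<polygon>`. Its stroke #000000 means engrave at S332, F2698. After flipping Y the toolpath is (122.103,78.867) → (52.637,53.593) → (65.482,126.389) → (122.103,78.867), returning to the start.

G21
G90
G0 X122.103 Y78.867
M4 S332
G1 X52.637 Y53.593 F2698
G1 X65.482 Y126.389 F2698
G1 X122.103 Y78.867 F2698
M5
G0 X0.000 Y0.000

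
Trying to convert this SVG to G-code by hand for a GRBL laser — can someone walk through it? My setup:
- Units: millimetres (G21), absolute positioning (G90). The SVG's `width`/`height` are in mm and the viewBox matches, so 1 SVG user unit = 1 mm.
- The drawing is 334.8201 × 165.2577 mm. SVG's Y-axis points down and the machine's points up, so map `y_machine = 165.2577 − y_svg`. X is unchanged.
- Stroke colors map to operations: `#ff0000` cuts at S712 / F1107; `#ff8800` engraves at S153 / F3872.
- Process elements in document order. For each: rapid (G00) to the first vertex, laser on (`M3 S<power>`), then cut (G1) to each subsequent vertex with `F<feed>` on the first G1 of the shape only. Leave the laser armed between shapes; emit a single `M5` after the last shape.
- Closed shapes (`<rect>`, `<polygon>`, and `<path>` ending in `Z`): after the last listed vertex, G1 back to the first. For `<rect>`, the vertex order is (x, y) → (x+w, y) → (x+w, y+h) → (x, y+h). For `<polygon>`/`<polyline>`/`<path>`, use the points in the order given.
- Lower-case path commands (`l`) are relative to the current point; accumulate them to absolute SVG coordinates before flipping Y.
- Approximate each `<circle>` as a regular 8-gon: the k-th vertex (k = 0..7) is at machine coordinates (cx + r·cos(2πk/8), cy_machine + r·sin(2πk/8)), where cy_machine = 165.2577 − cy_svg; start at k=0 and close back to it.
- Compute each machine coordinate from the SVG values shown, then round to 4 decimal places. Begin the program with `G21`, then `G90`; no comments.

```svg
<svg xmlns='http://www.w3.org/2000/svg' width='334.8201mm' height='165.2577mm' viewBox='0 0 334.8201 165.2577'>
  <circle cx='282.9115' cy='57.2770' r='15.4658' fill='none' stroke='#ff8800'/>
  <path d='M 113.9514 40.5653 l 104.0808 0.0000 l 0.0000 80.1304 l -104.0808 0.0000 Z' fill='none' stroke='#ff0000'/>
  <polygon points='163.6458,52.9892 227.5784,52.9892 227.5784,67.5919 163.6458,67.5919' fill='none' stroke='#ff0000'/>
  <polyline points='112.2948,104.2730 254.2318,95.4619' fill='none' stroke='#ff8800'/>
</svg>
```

G21
G90
G00 X298.3773 Y107.9807
M3 S153
G1 X293.8475 Y118.9167 F3872
G1 X282.9115 Y123.4465
G1 X271.9755 Y118.9167
G1 X267.4457 Y107.9807
G1 X271.9755 Y97.0447
G1 X282.9115 Y92.5149
G1 X293.8475 Y97.0447
G1 X298.3773 Y107.9807
G00 X113.9514 Y124.6924
M3 S712
G1 X218.0322 Y124.6924 F1107
G1 X218.0322 Y44.5620
G1 X113.9514 Y44.5620
G1 X113.9514 Y124.6924
G00 X163.6458 Y112.2685
M3 S712
G1 X227.5784 Y112.2685 F1107
G1 X227.5784 Y97.6658
G1 X163.6458 Y97.6658
G1 X163.6458 Y112.2685
G00 X112.2948 Y60.9847
M3 S153
G1 X254.2318 Y69.7958 F3872
M5

viewBox `0 0 334.8201 165.2577` with mm width/height → 1 unit = 1 mm. Flip: y_m = 165.2577 − y_svg.

**Shape 1** — `<circle>` circle, stroke `#ff8800` → engrave (S153, F3872). Machine vertices: (298.3773,107.9807) → (293.8475,118.9167) → (282.9115,123.4465) → (271.9755,118.9167) → (267.4457,107.9807) → (271.9755,97.0447) → (282.9115,92.5149) → (293.8475,97.0447) → (298.3773,107.9807). Closed: final G1 returns to the first vertex.

**Shape 2** — `<path>` rectangle, stroke `#ff0000` → cut (S712, F1107). Machine vertices: (113.9514,124.6924) → (218.0322,124.6924) → (218.0322,44.5620) → (113.9514,44.5620) → (113.9514,124.6924). Closed: final G1 returns to the first vertex.

**Shape 3** — `<polygon>` rectangle, stroke `#ff0000` → cut (S712, F1107). Machine vertices: (163.6458,112.2685) → (227.5784,112.2685) → (227.5784,97.6658) → (163.6458,97.6658) → (163.6458,112.2685). Closed: final G1 returns to the first vertex.

**Shape 4** — `<polyline>` line segment, stroke `#ff8800` → engrave (S153, F3872). Machine vertices: (112.2948,60.9847) → (254.2318,69.7958). Open path.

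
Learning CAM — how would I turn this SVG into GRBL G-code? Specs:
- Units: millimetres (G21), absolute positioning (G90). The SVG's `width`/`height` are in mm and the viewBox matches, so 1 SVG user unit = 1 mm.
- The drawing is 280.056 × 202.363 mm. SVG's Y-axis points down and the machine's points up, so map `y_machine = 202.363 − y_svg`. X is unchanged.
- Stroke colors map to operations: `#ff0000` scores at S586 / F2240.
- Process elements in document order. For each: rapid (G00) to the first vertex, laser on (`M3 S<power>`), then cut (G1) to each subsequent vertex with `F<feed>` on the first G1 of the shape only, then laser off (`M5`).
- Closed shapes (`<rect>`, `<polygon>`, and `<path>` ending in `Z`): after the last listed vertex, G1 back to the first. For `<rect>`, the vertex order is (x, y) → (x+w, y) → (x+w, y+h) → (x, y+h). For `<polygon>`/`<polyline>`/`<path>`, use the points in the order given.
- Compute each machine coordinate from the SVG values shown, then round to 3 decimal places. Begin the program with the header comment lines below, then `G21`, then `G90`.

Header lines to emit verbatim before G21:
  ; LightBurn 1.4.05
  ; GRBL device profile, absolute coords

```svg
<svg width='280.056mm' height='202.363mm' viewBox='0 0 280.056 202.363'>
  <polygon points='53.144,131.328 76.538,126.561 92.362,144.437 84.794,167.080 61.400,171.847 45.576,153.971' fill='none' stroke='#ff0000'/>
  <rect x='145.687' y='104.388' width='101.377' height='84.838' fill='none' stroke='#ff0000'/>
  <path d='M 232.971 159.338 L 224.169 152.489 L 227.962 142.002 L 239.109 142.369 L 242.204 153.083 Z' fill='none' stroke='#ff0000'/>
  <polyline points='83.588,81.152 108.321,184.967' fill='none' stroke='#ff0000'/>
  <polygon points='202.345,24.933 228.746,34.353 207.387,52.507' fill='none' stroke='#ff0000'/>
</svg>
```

; LightBurn 1.4.05
; GRBL device profile, absolute coords
G21
G90
G00 X53.144 Y71.035
M3 S586
G1 X76.538 Y75.802 F2240
G1 X92.362 Y57.926
G1 X84.794 Y35.283
G1 X61.400 Y30.516
G1 X45.576 Y48.392
G1 X53.144 Y71.035
M5
G00 X145.687 Y97.975
M3 S586
G1 X247.064 Y97.975 F2240
G1 X247.064 Y13.137
G1 X145.687 Y13.137
G1 X145.687 Y97.975
M5
G00 X232.971 Y43.025
M3 S586
G1 X224.169 Y49.874 F2240
G1 X227.962 Y60.361
G1 X239.109 Y59.994
G1 X242.204 Y49.280
G1 X232.971 Y43.025
M5
G00 X83.588 Y121.211
M3 S586
G1 X108.321 Y17.396 F2240
M5
G00 X202.345 Y177.430
M3 S586
G1 X228.746 Y168.010 F2240
G1 X207.387 Y149.856
G1 X202.345 Y177.430
M5

viewBox `0 0 280.056 202.363` with mm width/height → 1 unit = 1 mm. Flip: y_m = 202.363 − y_svg.

**Shape 1** — `<polygon>` regular polygon, stroke `#ff0000` → score (S586, F2240). Machine vertices: (53.144,71.035) → (76.538,75.802) → (92.362,57.926) → (84.794,35.283) → (61.400,30.516) → (45.576,48.392) → (53.144,71.035). Closed: final G1 returns to the first vertex.

**Shape 2** — `<rect>` rectangle, stroke `#ff0000` → score (S586, F2240). Machine vertices: (145.687,97.975) → (247.064,97.975) → (247.064,13.137) → (145.687,13.137) → (145.687,97.975). Closed: final G1 returns to the first vertex.

**Shape 3** — `<path>` regular polygon, stroke `#ff0000` → score (S586, F2240). Machine vertices: (232.971,43.025) → (224.169,49.874) → (227.962,60.361) → (239.109,59.994) → (242.204,49.280) → (232.971,43.025). Closed: final G1 returns to the first vertex.

**Shape 4** — `<polyline>` line segment, stroke `#ff0000` → score (S586, F2240). Machine vertices: (83.588,121.211) → (108.321,17.396). Open path.

**Shape 5** — `<polygon>` regular polygon, stroke `#ff0000` → score (S586, F2240). Machine vertices: (202.345,177.430) → (228.746,168.010) → (207.387,149.856) → (202.345,177.430). Closed: final G1 returns to the first vertex.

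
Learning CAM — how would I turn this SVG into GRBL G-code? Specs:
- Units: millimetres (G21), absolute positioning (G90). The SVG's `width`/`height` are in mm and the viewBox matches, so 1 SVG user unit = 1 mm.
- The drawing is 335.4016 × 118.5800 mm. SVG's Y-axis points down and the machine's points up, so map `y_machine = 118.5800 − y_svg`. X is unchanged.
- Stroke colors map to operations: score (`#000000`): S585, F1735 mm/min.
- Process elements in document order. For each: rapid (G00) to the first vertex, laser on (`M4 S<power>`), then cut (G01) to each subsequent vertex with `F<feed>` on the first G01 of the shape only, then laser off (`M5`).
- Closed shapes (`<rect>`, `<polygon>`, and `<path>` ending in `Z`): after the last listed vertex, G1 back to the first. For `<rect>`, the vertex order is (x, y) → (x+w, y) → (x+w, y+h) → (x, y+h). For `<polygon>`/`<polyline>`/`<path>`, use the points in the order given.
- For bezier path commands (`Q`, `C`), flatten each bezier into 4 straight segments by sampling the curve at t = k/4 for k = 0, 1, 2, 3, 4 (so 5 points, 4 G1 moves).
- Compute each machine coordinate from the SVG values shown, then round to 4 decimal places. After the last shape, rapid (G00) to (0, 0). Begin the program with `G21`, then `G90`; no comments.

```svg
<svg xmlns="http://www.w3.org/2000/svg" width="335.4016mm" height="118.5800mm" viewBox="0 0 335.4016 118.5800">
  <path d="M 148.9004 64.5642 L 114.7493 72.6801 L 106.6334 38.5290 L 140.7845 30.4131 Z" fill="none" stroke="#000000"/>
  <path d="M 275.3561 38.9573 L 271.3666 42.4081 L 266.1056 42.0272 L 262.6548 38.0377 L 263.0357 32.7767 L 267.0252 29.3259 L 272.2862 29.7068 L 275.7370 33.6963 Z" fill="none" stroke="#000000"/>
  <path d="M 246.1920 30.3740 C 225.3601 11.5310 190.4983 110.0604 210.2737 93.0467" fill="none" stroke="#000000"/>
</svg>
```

G21
G90
G00 X148.9004 Y54.0158
M4 S585
G01 X114.7493 Y45.8999 F1735
G01 X106.6334 Y80.0510
G01 X140.7845 Y88.1669
G01 X148.9004 Y54.0158
M5
G00 X275.3561 Y79.6227
M4 S585
G01 X271.3666 Y76.1719 F1735
G01 X266.1056 Y76.5528
G01 X262.6548 Y80.5423
G01 X263.0357 Y85.8033
G01 X267.0252 Y89.2541
G01 X272.2862 Y88.8732
G01 X275.7370 Y84.8837
G01 X275.3561 Y79.6227
M5
G00 X246.1920 Y88.2060
M4 S585
G01 X229.0104 Y83.9702 F1735
G01 X213.0051 Y57.5556
G01 X204.6137 Y30.7981
G01 X210.2737 Y25.5333
M5
G00 X0.0000 Y0.0000

Since the viewBox matches the mm dimensions, user units are millimetres directly. The only transform is the Y-flip y_m = 118.5800 − y_svg.

Shape 1 is a regular polygon drawn with `<path>`. Its stroke #000000 means score at S585, F1735. After flipping Y the toolpath is (148.9004,54.0158) → (114.7493,45.8999) → (106.6334,80.0510) → (140.7845,88.1669) → (148.9004,54.0158), returning to the start.

Shape 2 is a regular polygon drawn with `<path>`. Its stroke #000000 means score at S585, F1735. After flipping Y the toolpath is (275.3561,79.6227) → (271.3666,76.1719) → (266.1056,76.5528) → (262.6548,80.5423) → (263.0357,85.8033) → (267.0252,89.2541) → (272.2862,88.8732) → (275.7370,84.8837) → (275.3561,79.6227), returning to the start.

Shape 3 is a cubic bezier drawn with `<path>`. Its stroke #000000 means score at S585, F1735. After flipping Y the toolpath is (246.1920,88.2060) → (229.0104,83.9702) → (213.0051,57.5556) → (204.6137,30.7981) → (210.2737,25.5333).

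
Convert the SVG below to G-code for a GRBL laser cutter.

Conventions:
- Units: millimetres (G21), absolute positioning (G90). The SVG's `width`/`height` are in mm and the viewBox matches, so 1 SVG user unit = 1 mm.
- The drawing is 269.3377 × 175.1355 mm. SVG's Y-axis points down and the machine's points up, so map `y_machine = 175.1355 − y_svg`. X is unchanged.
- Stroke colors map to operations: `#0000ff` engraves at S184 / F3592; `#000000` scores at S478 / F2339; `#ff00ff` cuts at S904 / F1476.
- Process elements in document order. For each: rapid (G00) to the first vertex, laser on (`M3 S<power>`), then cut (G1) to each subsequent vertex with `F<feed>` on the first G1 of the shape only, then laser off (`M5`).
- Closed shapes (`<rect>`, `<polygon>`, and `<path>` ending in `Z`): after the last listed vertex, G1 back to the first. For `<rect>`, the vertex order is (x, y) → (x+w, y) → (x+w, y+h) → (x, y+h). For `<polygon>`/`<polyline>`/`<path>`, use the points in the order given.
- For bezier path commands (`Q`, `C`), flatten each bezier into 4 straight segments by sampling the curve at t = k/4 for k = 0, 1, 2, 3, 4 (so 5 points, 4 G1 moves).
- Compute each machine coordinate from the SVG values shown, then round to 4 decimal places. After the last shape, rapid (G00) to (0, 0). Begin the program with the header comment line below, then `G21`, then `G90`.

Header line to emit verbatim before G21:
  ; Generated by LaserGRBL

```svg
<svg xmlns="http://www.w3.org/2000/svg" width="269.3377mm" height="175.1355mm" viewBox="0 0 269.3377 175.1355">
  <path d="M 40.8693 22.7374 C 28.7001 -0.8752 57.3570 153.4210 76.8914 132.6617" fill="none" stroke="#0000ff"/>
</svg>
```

; Generated by LaserGRBL
G21
G90
G00 X40.8693 Y152.3981
M3 S184
G1 X38.6168 Y142.2647 F3592
G1 X46.9915 Y98.5059
G1 X61.3106 Y54.2122
G1 X76.8914 Y42.4738
M5
G00 X0.0000 Y0.0000

Since the viewBox matches the mm dimensions, user units are millimetres directly. The only transform is the Y-flip y_m = 175.1355 − y_svg.

Shape 1 is a cubic bezier drawn with `<path>`. Its stroke #0000ff means engrave at S184, F3592. After flipping Y the toolpath is (40.8693,152.3981) → (38.6168,142.2647) → (46.9915,98.5059) → (61.3106,54.2122) → (76.8914,42.4738).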